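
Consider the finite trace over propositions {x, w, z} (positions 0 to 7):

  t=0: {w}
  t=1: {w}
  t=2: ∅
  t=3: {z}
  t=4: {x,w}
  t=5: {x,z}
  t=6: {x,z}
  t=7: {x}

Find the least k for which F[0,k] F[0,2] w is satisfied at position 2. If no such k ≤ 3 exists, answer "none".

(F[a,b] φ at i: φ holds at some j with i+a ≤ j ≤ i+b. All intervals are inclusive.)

0

Scan j = 2,3,… for F[0,2] w:
  j=2: holds
First hit at j=2, so smallest k = 2-2 = 0.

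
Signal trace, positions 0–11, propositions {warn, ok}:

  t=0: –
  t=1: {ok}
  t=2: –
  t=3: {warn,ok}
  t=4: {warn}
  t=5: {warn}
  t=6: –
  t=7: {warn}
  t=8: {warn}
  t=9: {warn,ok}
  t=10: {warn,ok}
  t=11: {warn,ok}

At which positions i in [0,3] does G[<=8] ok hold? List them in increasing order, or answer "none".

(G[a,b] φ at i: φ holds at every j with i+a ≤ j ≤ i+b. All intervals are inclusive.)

none

Evaluate at each i in [0,3]:
  i=0: ✗ (fails at j=0)
  i=1: ✗ (fails at j=2)
  i=2: ✗ (fails at j=2)
  i=3: ✗ (fails at j=4)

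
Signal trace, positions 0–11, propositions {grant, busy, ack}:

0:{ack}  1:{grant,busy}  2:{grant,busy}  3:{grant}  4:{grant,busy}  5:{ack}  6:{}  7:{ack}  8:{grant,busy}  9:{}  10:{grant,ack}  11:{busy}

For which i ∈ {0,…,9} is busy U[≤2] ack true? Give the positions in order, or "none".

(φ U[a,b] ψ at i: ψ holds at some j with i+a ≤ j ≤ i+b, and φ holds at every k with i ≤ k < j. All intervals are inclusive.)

Evaluate at each i in [0,9]:
  i=0: ✓ (rhs at j=0)
  i=1: ✗ (no rhs in [1,3])
  i=2: ✗ (no rhs in [2,4])
  i=3: ✗ (lhs fails at k=3 before rhs at j=5)
  i=4: ✓ (rhs at j=5; lhs holds on [4,4])
  i=5: ✓ (rhs at j=5)
  i=6: ✗ (lhs fails at k=6 before rhs at j=7)
  i=7: ✓ (rhs at j=7)
  i=8: ✗ (lhs fails at k=9 before rhs at j=10)
  i=9: ✗ (lhs fails at k=9 before rhs at j=10)

0, 4, 5, 7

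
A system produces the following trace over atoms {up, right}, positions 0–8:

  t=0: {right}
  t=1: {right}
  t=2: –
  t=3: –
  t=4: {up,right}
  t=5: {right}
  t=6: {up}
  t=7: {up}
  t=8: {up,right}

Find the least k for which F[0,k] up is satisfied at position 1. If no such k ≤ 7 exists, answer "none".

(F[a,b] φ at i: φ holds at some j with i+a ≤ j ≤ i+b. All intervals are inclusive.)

3

Scan j = 1,2,… for up:
  j=1: fails
  j=2: fails
  j=3: fails
  j=4: holds
First hit at j=4, so smallest k = 4-1 = 3.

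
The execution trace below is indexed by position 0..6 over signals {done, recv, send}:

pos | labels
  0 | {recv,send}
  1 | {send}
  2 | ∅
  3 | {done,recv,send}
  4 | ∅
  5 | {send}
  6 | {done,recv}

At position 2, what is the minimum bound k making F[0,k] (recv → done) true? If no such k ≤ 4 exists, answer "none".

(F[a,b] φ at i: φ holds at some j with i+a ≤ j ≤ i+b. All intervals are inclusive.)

Scan j = 2,3,… for (recv → done):
  j=2: holds
First hit at j=2, so smallest k = 2-2 = 0.

0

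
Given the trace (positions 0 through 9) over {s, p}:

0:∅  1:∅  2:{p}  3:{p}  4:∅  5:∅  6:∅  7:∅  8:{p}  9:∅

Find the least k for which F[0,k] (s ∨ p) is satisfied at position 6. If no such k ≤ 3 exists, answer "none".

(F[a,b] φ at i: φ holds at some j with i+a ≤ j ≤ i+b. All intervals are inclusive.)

Scan j = 6,7,… for (s ∨ p):
  j=6: fails
  j=7: fails
  j=8: holds
First hit at j=8, so smallest k = 8-6 = 2.

2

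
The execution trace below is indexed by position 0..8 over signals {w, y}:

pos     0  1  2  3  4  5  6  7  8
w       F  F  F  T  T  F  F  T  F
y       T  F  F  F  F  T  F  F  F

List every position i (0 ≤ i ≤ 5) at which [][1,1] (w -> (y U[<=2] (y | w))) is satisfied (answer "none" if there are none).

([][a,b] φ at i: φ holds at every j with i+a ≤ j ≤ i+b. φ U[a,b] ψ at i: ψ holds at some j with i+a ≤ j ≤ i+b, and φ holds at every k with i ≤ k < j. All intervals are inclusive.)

0, 1, 2, 3, 4, 5

Evaluate at each i in [0,5]:
  i=0: ✓ (all of [1,1])
  i=1: ✓ (all of [2,2])
  i=2: ✓ (all of [3,3])
  i=3: ✓ (all of [4,4])
  i=4: ✓ (all of [5,5])
  i=5: ✓ (all of [6,6])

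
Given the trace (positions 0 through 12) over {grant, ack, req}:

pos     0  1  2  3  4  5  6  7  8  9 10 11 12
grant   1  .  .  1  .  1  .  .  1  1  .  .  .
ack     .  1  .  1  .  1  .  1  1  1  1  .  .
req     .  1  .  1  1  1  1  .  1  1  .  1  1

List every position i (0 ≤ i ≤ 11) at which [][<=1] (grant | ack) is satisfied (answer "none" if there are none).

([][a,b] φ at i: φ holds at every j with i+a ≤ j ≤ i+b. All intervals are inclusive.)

0, 7, 8, 9

Evaluate at each i in [0,11]:
  i=0: ✓ (all of [0,1])
  i=1: ✗ (fails at j=2)
  i=2: ✗ (fails at j=2)
  i=3: ✗ (fails at j=4)
  i=4: ✗ (fails at j=4)
  i=5: ✗ (fails at j=6)
  i=6: ✗ (fails at j=6)
  i=7: ✓ (all of [7,8])
  i=8: ✓ (all of [8,9])
  i=9: ✓ (all of [9,10])
  i=10: ✗ (fails at j=11)
  i=11: ✗ (fails at j=11)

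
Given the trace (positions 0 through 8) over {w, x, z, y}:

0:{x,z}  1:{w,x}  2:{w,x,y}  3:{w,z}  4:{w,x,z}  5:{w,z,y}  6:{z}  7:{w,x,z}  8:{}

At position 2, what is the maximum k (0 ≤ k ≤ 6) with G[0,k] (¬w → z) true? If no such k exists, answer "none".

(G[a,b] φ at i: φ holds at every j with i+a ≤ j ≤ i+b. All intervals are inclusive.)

(¬w → z) must hold from j=2 onward; find where it first fails.
  j=2: holds
  j=3: holds
  j=4: holds
  j=5: holds
  j=6: holds
  j=7: holds
  j=8: fails
Holds on [2,7], so largest k = 5.

5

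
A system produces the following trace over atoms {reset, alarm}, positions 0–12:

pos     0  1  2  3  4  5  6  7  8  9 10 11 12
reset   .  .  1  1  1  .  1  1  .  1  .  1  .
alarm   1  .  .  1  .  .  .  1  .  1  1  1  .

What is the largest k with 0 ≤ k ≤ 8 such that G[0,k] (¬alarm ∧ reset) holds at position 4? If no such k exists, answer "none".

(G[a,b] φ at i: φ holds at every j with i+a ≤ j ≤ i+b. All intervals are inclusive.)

0

(¬alarm ∧ reset) must hold from j=4 onward; find where it first fails.
  j=4: holds
  j=5: fails
Holds on [4,4], so largest k = 0.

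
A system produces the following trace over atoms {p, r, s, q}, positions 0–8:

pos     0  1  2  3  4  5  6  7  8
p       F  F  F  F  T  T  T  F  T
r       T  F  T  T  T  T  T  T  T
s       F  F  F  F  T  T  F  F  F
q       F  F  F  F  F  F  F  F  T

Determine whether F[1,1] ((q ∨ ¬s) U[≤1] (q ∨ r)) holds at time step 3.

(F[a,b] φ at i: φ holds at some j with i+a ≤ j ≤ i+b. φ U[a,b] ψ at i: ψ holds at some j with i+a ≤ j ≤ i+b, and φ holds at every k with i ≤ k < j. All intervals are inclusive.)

Yes

Check ((q ∨ ¬s) U[≤1] (q ∨ r)) at each j in [4,4]:
  j=4: holds
Found at j=4 → formula holds.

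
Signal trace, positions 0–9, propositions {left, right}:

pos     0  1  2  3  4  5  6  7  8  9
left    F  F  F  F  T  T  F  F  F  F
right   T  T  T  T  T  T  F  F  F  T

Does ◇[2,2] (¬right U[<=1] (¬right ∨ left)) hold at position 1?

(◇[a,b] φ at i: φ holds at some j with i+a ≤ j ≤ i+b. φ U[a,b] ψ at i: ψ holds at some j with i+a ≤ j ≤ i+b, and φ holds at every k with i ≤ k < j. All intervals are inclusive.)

Check (¬right U[<=1] (¬right ∨ left)) at each j in [3,3]:
  j=3: fails
No position in the window satisfies it → formula fails.

Does not hold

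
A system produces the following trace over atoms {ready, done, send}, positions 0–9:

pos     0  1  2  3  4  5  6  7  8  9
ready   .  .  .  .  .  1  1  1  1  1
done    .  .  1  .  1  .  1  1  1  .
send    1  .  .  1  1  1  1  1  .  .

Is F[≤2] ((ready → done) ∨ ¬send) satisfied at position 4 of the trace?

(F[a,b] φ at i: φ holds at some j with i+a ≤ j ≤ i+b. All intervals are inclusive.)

Check ((ready → done) ∨ ¬send) at each j in [4,6]:
  j=4: true
  j=5: false
  j=6: true
Found at j=4 → formula holds.

Holds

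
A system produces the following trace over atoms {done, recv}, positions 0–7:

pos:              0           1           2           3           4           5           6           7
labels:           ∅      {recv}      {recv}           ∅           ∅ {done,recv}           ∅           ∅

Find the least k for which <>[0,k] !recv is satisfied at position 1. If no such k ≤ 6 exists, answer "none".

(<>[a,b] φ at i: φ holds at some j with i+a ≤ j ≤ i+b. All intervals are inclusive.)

Scan j = 1,2,… for !recv:
  j=1: fails
  j=2: fails
  j=3: holds
First hit at j=3, so smallest k = 3-1 = 2.

2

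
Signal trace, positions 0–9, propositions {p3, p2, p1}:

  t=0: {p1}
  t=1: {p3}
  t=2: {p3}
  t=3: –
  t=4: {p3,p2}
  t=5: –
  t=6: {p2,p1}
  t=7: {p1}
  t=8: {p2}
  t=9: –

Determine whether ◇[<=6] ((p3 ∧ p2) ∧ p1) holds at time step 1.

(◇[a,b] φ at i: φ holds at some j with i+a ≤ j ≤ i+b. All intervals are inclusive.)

Check ((p3 ∧ p2) ∧ p1) at each j in [1,7]:
  j=1: false
  j=2: false
  j=3: false
  j=4: false
  j=5: false
  j=6: false
  j=7: false
No position in the window satisfies it → formula fails.

Does not hold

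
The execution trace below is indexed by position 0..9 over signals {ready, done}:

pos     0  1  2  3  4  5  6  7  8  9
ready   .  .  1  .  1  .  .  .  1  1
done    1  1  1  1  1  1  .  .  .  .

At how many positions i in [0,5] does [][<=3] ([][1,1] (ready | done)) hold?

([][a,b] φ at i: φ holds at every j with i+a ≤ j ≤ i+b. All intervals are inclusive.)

2

Evaluate at each i in [0,5]:
  i=0: ✓ (all of [0,3])
  i=1: ✓ (all of [1,4])
  i=2: ✗ (fails at j=5)
  i=3: ✗ (fails at j=5)
  i=4: ✗ (fails at j=5)
  i=5: ✗ (fails at j=5)
Positions where it holds: {0, 1} → 2.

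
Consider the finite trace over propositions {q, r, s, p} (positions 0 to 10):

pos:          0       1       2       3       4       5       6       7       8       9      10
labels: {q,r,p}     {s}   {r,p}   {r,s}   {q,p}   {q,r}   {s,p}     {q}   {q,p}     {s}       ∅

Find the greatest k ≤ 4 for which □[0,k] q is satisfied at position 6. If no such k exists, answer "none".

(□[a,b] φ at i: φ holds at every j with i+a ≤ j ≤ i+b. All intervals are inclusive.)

none

q must hold from j=6 onward; find where it first fails.
  j=6: fails → no k works.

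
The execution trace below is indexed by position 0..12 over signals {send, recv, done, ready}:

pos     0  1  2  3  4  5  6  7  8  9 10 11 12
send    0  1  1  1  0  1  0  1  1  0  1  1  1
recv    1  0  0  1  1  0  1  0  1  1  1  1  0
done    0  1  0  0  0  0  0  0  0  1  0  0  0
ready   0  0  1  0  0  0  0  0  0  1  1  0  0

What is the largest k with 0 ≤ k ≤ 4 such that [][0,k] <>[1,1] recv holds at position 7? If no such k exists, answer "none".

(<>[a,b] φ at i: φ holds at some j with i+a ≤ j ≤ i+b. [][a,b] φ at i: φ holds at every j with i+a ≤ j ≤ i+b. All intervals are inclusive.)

3

<>[1,1] recv must hold from j=7 onward; find where it first fails.
  j=7: holds
  j=8: holds
  j=9: holds
  j=10: holds
  j=11: fails
Holds on [7,10], so largest k = 3.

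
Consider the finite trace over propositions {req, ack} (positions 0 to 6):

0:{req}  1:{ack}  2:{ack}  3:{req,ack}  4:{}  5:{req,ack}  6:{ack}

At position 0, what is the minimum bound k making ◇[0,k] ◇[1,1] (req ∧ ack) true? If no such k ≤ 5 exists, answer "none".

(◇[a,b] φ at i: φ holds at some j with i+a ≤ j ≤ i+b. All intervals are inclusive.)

2

Scan j = 0,1,… for ◇[1,1] (req ∧ ack):
  j=0: fails
  j=1: fails
  j=2: holds
First hit at j=2, so smallest k = 2-0 = 2.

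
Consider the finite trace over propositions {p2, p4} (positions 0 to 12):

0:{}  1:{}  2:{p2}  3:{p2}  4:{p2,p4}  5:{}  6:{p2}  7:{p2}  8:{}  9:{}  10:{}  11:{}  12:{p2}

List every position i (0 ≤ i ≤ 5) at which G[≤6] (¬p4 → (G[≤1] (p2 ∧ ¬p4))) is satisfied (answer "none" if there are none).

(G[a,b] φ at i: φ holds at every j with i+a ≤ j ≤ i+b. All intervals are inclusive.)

Evaluate at each i in [0,5]:
  i=0: ✗ (fails at j=0)
  i=1: ✗ (fails at j=1)
  i=2: ✗ (fails at j=3)
  i=3: ✗ (fails at j=3)
  i=4: ✗ (fails at j=5)
  i=5: ✗ (fails at j=5)

none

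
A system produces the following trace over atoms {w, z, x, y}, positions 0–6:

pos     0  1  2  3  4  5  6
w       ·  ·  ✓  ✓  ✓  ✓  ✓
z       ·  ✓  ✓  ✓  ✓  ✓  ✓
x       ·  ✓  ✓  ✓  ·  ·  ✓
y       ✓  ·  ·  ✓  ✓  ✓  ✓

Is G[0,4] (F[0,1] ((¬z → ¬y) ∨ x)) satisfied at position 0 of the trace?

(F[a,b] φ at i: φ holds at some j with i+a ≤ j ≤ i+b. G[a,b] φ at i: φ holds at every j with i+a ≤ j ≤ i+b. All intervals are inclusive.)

Check F[0,1] ((¬z → ¬y) ∨ x) at every j in [0,4]:
  j=0: holds (witness at 1)
  j=1: holds (witness at 1)
  j=2: holds (witness at 2)
  j=3: holds (witness at 3)
  j=4: holds (witness at 4)
All positions satisfy it → formula holds.

Yes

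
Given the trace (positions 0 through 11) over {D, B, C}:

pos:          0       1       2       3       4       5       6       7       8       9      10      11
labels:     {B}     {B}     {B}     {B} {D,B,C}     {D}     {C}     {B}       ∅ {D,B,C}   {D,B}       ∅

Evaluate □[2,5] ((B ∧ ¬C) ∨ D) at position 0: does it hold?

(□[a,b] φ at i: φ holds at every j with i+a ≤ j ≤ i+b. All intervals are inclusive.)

True

Check ((B ∧ ¬C) ∨ D) at every j in [2,5]:
  j=2: true
  j=3: true
  j=4: true
  j=5: true
All positions satisfy it → formula holds.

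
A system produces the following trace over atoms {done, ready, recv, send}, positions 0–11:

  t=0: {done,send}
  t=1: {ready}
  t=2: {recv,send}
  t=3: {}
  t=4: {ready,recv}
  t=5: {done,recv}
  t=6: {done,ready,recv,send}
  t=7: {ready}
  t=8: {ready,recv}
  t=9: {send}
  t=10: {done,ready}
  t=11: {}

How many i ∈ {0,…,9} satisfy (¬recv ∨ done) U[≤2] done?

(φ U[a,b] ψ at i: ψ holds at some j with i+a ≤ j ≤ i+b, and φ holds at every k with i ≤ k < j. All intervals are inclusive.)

Evaluate at each i in [0,9]:
  i=0: ✓ (rhs at j=0)
  i=1: ✗ (no rhs in [1,3])
  i=2: ✗ (no rhs in [2,4])
  i=3: ✗ (lhs fails at k=4 before rhs at j=5)
  i=4: ✗ (lhs fails at k=4 before rhs at j=5)
  i=5: ✓ (rhs at j=5)
  i=6: ✓ (rhs at j=6)
  i=7: ✗ (no rhs in [7,9])
  i=8: ✗ (lhs fails at k=8 before rhs at j=10)
  i=9: ✓ (rhs at j=10; lhs holds on [9,9])
Positions where it holds: {0, 5, 6, 9} → 4.

4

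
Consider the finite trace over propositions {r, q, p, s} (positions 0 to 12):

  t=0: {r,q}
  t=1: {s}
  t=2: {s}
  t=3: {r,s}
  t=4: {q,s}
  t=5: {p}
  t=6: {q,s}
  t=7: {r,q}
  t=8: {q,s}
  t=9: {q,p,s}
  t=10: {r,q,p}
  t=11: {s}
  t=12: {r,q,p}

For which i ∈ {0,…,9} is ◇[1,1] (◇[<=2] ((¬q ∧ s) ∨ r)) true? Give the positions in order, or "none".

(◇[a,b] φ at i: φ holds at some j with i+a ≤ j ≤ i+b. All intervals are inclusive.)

0, 1, 2, 4, 5, 6, 7, 8, 9

Evaluate at each i in [0,9]:
  i=0: ✓ (witness j=1)
  i=1: ✓ (witness j=2)
  i=2: ✓ (witness j=3)
  i=3: ✗ (none in [4,4])
  i=4: ✓ (witness j=5)
  i=5: ✓ (witness j=6)
  i=6: ✓ (witness j=7)
  i=7: ✓ (witness j=8)
  i=8: ✓ (witness j=9)
  i=9: ✓ (witness j=10)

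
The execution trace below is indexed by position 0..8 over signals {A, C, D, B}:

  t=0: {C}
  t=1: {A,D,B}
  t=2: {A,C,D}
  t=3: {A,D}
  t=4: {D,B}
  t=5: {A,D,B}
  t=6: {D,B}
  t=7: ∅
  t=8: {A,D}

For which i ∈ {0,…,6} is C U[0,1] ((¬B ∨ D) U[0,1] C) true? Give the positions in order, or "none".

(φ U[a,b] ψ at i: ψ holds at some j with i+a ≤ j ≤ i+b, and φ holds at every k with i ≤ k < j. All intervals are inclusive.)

Evaluate at each i in [0,6]:
  i=0: ✓ (rhs at j=0)
  i=1: ✓ (rhs at j=1)
  i=2: ✓ (rhs at j=2)
  i=3: ✗ (no rhs in [3,4])
  i=4: ✗ (no rhs in [4,5])
  i=5: ✗ (no rhs in [5,6])
  i=6: ✗ (no rhs in [6,7])

0, 1, 2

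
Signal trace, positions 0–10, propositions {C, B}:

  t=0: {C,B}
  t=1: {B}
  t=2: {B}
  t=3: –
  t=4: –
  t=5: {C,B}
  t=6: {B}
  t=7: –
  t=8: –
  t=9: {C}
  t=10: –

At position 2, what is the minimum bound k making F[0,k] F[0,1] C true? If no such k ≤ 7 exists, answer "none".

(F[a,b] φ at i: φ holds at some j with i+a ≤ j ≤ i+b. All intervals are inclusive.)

2

Scan j = 2,3,… for F[0,1] C:
  j=2: fails
  j=3: fails
  j=4: holds
First hit at j=4, so smallest k = 4-2 = 2.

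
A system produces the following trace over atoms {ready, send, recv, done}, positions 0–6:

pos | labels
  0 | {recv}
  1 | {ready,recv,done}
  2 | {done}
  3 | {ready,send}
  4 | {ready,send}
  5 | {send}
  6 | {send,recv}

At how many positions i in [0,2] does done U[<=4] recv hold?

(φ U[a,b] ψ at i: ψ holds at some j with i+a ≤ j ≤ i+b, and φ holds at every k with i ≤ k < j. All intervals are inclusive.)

Evaluate at each i in [0,2]:
  i=0: ✓ (rhs at j=0)
  i=1: ✓ (rhs at j=1)
  i=2: ✗ (lhs fails at k=3 before rhs at j=6)
Positions where it holds: {0, 1} → 2.

2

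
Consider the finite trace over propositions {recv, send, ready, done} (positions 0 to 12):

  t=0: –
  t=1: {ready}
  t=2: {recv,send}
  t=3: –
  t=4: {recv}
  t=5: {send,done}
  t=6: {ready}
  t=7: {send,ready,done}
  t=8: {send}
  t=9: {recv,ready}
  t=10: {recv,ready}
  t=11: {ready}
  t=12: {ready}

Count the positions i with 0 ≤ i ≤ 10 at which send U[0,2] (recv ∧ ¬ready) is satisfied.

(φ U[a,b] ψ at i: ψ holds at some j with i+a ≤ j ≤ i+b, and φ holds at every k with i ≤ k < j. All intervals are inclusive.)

Evaluate at each i in [0,10]:
  i=0: ✗ (lhs fails at k=0 before rhs at j=2)
  i=1: ✗ (lhs fails at k=1 before rhs at j=2)
  i=2: ✓ (rhs at j=2)
  i=3: ✗ (lhs fails at k=3 before rhs at j=4)
  i=4: ✓ (rhs at j=4)
  i=5: ✗ (no rhs in [5,7])
  i=6: ✗ (no rhs in [6,8])
  i=7: ✗ (no rhs in [7,9])
  i=8: ✗ (no rhs in [8,10])
  i=9: ✗ (no rhs in [9,11])
  i=10: ✗ (no rhs in [10,12])
Positions where it holds: {2, 4} → 2.

2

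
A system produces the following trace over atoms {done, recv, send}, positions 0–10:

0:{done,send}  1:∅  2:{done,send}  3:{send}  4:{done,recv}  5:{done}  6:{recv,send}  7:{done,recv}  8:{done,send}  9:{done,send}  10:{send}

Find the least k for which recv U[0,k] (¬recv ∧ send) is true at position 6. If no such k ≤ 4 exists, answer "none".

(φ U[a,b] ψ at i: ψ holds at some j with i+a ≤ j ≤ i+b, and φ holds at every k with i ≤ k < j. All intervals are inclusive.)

Need earliest j ≥ 6 with (¬recv ∧ send), and recv at every k in [6,j-1].
  j=6: rhs fails.
  j=7: rhs fails.
  j=8: rhs holds; lhs holds on [6,7]. k = 2.

2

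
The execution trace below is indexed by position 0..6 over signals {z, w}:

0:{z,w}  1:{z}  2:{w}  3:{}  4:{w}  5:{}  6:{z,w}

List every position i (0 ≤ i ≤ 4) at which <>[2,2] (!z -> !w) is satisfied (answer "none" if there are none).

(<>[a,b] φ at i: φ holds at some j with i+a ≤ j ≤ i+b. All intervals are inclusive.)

Evaluate at each i in [0,4]:
  i=0: ✗ (none in [2,2])
  i=1: ✓ (witness j=3)
  i=2: ✗ (none in [4,4])
  i=3: ✓ (witness j=5)
  i=4: ✓ (witness j=6)

1, 3, 4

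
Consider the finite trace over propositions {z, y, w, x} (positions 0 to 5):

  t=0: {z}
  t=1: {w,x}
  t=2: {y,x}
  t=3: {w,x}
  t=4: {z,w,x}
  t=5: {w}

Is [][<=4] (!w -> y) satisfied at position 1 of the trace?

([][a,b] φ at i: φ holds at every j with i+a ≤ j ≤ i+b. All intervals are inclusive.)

Check (!w -> y) at every j in [1,5]:
  j=1: antecedent false → ✓
  j=2: antecedent true; consequent true → ✓
  j=3: antecedent false → ✓
  j=4: antecedent false → ✓
  j=5: antecedent false → ✓
All positions satisfy it → formula holds.

True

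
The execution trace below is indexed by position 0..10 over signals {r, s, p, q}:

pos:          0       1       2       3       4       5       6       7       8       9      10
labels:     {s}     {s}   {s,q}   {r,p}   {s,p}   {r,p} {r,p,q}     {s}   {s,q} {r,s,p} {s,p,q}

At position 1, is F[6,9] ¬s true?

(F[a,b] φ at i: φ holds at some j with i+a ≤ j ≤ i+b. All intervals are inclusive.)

False

Check ¬s at each j in [7,10]:
  j=7: false
  j=8: false
  j=9: false
  j=10: false
No position in the window satisfies it → formula fails.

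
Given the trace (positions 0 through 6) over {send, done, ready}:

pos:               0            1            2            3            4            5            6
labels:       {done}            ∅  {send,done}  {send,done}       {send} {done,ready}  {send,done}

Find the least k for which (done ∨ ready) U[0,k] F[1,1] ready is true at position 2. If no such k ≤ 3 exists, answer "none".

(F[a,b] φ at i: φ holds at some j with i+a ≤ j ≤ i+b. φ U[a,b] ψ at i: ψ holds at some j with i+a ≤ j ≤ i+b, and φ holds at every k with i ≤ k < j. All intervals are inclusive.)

Need earliest j ≥ 2 with F[1,1] ready, and (done ∨ ready) at every k in [2,j-1].
  j=2: rhs fails.
  j=3: rhs fails.
  j=4: rhs holds; lhs holds on [2,3]. k = 2.

2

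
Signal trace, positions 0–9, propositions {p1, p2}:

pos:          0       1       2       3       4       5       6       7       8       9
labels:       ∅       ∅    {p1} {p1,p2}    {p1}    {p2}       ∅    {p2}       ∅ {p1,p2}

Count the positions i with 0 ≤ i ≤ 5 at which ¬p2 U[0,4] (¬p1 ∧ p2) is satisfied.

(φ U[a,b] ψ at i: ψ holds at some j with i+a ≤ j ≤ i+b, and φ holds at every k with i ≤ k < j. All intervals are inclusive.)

Evaluate at each i in [0,5]:
  i=0: ✗ (no rhs in [0,4])
  i=1: ✗ (lhs fails at k=3 before rhs at j=5)
  i=2: ✗ (lhs fails at k=3 before rhs at j=5)
  i=3: ✗ (lhs fails at k=3 before rhs at j=5)
  i=4: ✓ (rhs at j=5; lhs holds on [4,4])
  i=5: ✓ (rhs at j=5)
Positions where it holds: {4, 5} → 2.

2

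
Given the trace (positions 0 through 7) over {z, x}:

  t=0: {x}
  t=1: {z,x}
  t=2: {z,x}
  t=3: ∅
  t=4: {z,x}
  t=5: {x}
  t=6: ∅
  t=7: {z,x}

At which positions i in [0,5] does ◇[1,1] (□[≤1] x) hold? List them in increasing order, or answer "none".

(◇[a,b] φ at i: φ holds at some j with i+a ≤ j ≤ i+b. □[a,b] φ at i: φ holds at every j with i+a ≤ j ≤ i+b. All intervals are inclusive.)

0, 3

Evaluate at each i in [0,5]:
  i=0: ✓ (witness j=1)
  i=1: ✗ (none in [2,2])
  i=2: ✗ (none in [3,3])
  i=3: ✓ (witness j=4)
  i=4: ✗ (none in [5,5])
  i=5: ✗ (none in [6,6])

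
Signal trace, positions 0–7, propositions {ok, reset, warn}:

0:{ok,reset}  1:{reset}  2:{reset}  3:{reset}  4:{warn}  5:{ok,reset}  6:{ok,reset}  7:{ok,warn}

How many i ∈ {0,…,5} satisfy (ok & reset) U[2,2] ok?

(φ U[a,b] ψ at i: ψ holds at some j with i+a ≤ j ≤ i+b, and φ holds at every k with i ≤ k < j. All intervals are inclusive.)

Evaluate at each i in [0,5]:
  i=0: ✗ (no rhs in [2,2])
  i=1: ✗ (no rhs in [3,3])
  i=2: ✗ (no rhs in [4,4])
  i=3: ✗ (lhs fails at k=3 before rhs at j=5)
  i=4: ✗ (lhs fails at k=4 before rhs at j=6)
  i=5: ✓ (rhs at j=7; lhs holds on [5,6])
Positions where it holds: {5} → 1.

1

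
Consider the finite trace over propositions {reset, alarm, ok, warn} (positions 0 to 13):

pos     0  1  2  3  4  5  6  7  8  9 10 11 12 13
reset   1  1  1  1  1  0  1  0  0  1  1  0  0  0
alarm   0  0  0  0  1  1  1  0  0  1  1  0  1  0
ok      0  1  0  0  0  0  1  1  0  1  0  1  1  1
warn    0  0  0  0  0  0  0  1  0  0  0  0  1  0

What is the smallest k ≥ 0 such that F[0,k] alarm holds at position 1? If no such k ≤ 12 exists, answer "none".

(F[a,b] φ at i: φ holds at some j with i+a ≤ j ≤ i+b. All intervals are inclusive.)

Scan j = 1,2,… for alarm:
  j=1: fails
  j=2: fails
  j=3: fails
  j=4: holds
First hit at j=4, so smallest k = 4-1 = 3.

3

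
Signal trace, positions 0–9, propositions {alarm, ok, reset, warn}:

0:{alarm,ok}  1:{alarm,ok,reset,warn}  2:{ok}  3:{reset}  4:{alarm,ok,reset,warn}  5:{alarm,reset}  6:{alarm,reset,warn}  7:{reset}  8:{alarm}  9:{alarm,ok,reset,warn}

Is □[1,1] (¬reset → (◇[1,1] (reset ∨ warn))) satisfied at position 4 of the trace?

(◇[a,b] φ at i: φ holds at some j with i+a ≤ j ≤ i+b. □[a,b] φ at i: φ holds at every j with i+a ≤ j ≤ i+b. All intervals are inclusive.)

Check (¬reset → (◇[1,1] (reset ∨ warn))) at every j in [5,5]:
  j=5: antecedent false → ✓
All positions satisfy it → formula holds.

Yes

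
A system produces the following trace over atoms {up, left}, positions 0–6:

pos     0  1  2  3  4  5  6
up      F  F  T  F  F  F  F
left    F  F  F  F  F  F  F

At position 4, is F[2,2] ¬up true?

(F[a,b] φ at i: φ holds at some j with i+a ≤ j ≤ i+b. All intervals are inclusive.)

True

Check ¬up at each j in [6,6]:
  j=6: true
Found at j=6 → formula holds.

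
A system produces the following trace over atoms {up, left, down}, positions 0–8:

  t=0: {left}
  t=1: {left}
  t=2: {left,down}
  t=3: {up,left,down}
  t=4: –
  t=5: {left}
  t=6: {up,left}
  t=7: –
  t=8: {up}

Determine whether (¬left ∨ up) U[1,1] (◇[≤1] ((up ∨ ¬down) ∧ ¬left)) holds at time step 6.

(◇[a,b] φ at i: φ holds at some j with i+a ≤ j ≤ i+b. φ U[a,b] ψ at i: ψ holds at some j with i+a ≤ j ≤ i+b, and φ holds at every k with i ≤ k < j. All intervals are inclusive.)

Yes

Need some j in [7,7] with ◇[≤1] ((up ∨ ¬down) ∧ ¬left), and (¬left ∨ up) at every k in [6,j-1].
  j=7: ◇[≤1] ((up ∨ ¬down) ∧ ¬left) holds; (¬left ∨ up) holds at every k in [6,6] → satisfied.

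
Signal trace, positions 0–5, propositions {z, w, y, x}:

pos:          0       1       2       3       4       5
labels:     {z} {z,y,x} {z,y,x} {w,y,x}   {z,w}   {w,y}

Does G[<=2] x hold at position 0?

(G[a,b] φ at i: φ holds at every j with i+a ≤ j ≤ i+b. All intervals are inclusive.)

Check x at every j in [0,2]:
  j=0: false
  j=1: true
  j=2: true
Fails at j=0 → formula fails.

Does not hold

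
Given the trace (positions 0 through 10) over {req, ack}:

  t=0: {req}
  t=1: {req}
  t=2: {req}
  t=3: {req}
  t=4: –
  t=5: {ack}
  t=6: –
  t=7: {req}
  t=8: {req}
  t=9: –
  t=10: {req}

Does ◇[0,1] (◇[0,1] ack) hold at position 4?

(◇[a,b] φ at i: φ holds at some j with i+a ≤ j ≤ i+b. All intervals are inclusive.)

Holds

Check ◇[0,1] ack at each j in [4,5]:
  j=4: holds (witness at 5)
  j=5: holds (witness at 5)
Found at j=4 → formula holds.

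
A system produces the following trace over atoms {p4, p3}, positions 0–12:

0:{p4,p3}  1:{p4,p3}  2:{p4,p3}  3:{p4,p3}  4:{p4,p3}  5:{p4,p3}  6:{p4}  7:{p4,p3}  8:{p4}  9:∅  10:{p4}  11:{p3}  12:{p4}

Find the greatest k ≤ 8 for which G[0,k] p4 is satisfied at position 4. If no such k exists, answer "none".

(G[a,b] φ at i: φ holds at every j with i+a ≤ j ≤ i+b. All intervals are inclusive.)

p4 must hold from j=4 onward; find where it first fails.
  j=4: holds
  j=5: holds
  j=6: holds
  j=7: holds
  j=8: holds
  j=9: fails
Holds on [4,8], so largest k = 4.

4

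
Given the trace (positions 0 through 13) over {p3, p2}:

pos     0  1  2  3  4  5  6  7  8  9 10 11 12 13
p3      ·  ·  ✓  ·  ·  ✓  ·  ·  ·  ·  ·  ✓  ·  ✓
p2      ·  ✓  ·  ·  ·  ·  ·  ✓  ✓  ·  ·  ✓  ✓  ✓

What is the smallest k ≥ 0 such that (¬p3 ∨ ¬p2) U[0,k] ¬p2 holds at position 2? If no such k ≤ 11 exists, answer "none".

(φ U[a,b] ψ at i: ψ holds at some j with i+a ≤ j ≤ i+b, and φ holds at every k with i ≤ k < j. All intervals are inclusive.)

Need earliest j ≥ 2 with ¬p2, and (¬p3 ∨ ¬p2) at every k in [2,j-1].
  j=2: rhs holds (empty prefix). k = 0.

0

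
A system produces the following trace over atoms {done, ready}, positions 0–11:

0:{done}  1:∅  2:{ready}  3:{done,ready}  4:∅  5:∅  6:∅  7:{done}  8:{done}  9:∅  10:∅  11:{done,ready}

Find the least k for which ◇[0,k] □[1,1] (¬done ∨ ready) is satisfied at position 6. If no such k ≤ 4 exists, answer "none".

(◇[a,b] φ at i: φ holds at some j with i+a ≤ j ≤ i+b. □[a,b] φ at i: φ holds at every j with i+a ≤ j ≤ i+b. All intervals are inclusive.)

2

Scan j = 6,7,… for □[1,1] (¬done ∨ ready):
  j=6: fails
  j=7: fails
  j=8: holds
First hit at j=8, so smallest k = 8-6 = 2.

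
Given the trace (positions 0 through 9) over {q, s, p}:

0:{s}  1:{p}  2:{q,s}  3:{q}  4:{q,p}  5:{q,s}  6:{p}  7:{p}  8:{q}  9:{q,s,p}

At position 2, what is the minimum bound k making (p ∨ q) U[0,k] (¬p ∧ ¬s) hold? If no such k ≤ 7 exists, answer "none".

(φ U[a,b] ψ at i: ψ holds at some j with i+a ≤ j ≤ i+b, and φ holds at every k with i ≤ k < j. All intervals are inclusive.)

Need earliest j ≥ 2 with (¬p ∧ ¬s), and (p ∨ q) at every k in [2,j-1].
  j=2: rhs fails.
  j=3: rhs holds; lhs holds on [2,2]. k = 1.

1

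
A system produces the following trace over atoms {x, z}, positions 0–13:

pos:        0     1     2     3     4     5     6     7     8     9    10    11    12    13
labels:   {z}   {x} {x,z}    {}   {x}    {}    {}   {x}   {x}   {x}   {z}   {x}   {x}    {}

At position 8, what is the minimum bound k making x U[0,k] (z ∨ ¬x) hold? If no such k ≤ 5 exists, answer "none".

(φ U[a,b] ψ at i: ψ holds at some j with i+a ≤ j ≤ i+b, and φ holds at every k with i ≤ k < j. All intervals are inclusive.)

2

Need earliest j ≥ 8 with (z ∨ ¬x), and x at every k in [8,j-1].
  j=8: rhs fails.
  j=9: rhs fails.
  j=10: rhs holds; lhs holds on [8,9]. k = 2.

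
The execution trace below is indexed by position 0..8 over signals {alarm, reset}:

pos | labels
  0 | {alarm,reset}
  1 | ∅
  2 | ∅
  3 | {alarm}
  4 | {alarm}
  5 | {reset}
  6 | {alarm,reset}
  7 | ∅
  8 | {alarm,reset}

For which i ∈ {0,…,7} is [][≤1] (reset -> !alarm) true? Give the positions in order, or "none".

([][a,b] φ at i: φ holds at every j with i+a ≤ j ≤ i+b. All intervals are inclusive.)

1, 2, 3, 4

Evaluate at each i in [0,7]:
  i=0: ✗ (fails at j=0)
  i=1: ✓ (all of [1,2])
  i=2: ✓ (all of [2,3])
  i=3: ✓ (all of [3,4])
  i=4: ✓ (all of [4,5])
  i=5: ✗ (fails at j=6)
  i=6: ✗ (fails at j=6)
  i=7: ✗ (fails at j=8)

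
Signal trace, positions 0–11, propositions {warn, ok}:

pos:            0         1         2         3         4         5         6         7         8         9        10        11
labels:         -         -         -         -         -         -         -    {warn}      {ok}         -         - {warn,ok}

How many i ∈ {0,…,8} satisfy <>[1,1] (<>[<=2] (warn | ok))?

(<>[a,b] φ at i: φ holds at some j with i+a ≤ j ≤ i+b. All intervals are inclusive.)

Evaluate at each i in [0,8]:
  i=0: ✗ (none in [1,1])
  i=1: ✗ (none in [2,2])
  i=2: ✗ (none in [3,3])
  i=3: ✗ (none in [4,4])
  i=4: ✓ (witness j=5)
  i=5: ✓ (witness j=6)
  i=6: ✓ (witness j=7)
  i=7: ✓ (witness j=8)
  i=8: ✓ (witness j=9)
Positions where it holds: {4, 5, 6, 7, 8} → 5.

5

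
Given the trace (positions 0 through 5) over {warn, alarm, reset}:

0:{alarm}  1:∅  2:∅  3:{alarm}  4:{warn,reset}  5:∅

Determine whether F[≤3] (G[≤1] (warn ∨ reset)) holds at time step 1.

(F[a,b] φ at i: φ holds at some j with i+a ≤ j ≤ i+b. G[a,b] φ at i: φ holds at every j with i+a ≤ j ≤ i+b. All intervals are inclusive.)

False

Check G[≤1] (warn ∨ reset) at each j in [1,4]:
  j=1: fails at 1
  j=2: fails at 2
  j=3: fails at 3
  j=4: fails at 5
No position in the window satisfies it → formula fails.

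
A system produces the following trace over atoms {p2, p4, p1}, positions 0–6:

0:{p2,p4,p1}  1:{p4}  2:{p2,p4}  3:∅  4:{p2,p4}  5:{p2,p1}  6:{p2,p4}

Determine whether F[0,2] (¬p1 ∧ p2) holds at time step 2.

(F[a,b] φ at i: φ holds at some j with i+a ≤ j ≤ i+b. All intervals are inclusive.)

True

Check (¬p1 ∧ p2) at each j in [2,4]:
  j=2: true
  j=3: false
  j=4: true
Found at j=2 → formula holds.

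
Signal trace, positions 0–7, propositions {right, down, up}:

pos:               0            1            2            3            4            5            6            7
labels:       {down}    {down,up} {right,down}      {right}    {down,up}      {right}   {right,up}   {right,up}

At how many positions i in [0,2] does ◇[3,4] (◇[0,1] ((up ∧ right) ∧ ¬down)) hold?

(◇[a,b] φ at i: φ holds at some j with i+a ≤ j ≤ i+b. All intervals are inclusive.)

Evaluate at each i in [0,2]:
  i=0: ✗ (none in [3,4])
  i=1: ✓ (witness j=5)
  i=2: ✓ (witness j=5)
Positions where it holds: {1, 2} → 2.

2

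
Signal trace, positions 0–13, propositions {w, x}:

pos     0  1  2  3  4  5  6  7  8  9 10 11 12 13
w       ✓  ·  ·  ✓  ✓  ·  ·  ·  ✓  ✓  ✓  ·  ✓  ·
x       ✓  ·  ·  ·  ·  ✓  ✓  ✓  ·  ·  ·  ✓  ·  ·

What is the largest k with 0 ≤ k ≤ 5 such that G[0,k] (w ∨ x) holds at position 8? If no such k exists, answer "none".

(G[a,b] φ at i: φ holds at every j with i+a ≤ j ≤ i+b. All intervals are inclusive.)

(w ∨ x) must hold from j=8 onward; find where it first fails.
  j=8: holds
  j=9: holds
  j=10: holds
  j=11: holds
  j=12: holds
  j=13: fails
Holds on [8,12], so largest k = 4.

4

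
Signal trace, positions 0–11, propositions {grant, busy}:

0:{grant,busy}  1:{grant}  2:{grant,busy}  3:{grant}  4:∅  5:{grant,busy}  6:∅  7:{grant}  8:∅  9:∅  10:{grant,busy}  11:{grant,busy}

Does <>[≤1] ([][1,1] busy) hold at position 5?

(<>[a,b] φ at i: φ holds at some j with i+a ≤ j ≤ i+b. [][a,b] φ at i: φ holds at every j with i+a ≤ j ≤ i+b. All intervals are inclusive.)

Does not hold

Check [][1,1] busy at each j in [5,6]:
  j=5: fails at 6
  j=6: fails at 7
No position in the window satisfies it → formula fails.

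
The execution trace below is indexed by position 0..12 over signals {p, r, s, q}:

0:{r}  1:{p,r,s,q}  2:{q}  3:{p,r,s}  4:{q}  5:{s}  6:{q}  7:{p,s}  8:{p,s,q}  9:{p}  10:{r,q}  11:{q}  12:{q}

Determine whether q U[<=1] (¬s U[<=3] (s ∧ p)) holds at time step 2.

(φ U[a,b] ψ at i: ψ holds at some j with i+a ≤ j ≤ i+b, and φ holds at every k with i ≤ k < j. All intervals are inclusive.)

Need some j in [2,3] with (¬s U[<=3] (s ∧ p)), and q at every k in [2,j-1].
  j=2: (¬s U[<=3] (s ∧ p)) holds; no prefix to check → satisfied.

Holds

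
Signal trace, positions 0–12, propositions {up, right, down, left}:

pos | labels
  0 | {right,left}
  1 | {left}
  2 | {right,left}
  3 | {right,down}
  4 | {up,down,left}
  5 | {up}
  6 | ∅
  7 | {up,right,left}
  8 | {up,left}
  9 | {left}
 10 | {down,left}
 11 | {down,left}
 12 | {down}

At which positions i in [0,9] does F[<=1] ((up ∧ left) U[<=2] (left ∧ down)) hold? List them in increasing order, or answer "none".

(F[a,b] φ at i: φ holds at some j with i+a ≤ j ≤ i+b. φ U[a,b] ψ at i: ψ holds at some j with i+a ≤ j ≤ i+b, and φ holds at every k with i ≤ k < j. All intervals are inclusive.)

Evaluate at each i in [0,9]:
  i=0: ✗ (none in [0,1])
  i=1: ✗ (none in [1,2])
  i=2: ✗ (none in [2,3])
  i=3: ✓ (witness j=4)
  i=4: ✓ (witness j=4)
  i=5: ✗ (none in [5,6])
  i=6: ✗ (none in [6,7])
  i=7: ✗ (none in [7,8])
  i=8: ✗ (none in [8,9])
  i=9: ✓ (witness j=10)

3, 4, 9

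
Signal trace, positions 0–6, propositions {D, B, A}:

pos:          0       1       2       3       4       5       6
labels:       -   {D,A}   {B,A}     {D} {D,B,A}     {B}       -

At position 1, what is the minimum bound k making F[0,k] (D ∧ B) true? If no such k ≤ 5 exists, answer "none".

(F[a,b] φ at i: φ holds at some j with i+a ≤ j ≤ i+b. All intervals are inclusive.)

Scan j = 1,2,… for (D ∧ B):
  j=1: fails
  j=2: fails
  j=3: fails
  j=4: holds
First hit at j=4, so smallest k = 4-1 = 3.

3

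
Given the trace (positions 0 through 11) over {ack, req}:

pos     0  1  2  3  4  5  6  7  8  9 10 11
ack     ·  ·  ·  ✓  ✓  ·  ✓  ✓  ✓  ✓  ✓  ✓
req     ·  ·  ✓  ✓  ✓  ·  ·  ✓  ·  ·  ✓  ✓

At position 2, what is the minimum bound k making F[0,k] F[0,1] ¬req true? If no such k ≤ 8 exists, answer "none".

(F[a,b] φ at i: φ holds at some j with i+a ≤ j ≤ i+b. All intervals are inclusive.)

Scan j = 2,3,… for F[0,1] ¬req:
  j=2: fails
  j=3: fails
  j=4: holds
First hit at j=4, so smallest k = 4-2 = 2.

2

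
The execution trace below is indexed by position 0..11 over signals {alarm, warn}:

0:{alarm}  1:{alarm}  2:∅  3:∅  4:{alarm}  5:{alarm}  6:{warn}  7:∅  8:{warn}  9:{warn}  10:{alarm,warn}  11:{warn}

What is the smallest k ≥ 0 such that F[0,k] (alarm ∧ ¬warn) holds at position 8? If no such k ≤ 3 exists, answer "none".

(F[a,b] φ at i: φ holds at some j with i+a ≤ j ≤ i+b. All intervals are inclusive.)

none

Scan j = 8,9,… for (alarm ∧ ¬warn):
  j=8: fails
  j=9: fails
  j=10: fails
  j=11: fails
No j in [8,11] satisfies it → none.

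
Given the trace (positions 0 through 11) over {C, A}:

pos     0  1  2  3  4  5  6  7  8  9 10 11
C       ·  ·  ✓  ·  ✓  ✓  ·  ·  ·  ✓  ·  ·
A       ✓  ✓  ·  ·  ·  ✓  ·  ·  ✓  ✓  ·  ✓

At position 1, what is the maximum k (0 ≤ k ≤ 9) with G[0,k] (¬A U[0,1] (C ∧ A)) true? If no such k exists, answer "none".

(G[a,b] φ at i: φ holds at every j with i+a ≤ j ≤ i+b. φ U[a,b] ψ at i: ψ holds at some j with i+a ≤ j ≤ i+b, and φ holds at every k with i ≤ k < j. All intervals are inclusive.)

(¬A U[0,1] (C ∧ A)) must hold from j=1 onward; find where it first fails.
  j=1: fails → no k works.

none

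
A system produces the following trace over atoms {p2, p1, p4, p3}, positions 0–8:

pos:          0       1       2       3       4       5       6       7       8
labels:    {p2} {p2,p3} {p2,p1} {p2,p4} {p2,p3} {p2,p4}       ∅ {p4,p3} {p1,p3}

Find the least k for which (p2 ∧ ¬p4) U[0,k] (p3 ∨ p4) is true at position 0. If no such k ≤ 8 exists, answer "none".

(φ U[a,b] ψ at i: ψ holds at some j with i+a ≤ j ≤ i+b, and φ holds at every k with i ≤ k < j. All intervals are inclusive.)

Need earliest j ≥ 0 with (p3 ∨ p4), and (p2 ∧ ¬p4) at every k in [0,j-1].
  j=0: rhs fails.
  j=1: rhs holds; lhs holds on [0,0]. k = 1.

1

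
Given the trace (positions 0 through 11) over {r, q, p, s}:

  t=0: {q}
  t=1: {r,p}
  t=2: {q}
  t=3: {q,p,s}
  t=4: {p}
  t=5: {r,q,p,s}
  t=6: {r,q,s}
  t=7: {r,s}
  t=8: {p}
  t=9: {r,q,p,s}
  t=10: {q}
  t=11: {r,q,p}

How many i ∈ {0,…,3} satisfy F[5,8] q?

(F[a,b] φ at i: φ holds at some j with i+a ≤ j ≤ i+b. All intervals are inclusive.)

Evaluate at each i in [0,3]:
  i=0: ✓ (witness j=5)
  i=1: ✓ (witness j=6)
  i=2: ✓ (witness j=9)
  i=3: ✓ (witness j=9)
Positions where it holds: {0, 1, 2, 3} → 4.

4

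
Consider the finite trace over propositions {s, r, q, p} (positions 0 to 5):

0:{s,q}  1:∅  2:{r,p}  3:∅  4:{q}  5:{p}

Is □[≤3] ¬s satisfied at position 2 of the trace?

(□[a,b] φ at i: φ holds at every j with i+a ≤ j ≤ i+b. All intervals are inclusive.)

Check ¬s at every j in [2,5]:
  j=2: true
  j=3: true
  j=4: true
  j=5: true
All positions satisfy it → formula holds.

Yes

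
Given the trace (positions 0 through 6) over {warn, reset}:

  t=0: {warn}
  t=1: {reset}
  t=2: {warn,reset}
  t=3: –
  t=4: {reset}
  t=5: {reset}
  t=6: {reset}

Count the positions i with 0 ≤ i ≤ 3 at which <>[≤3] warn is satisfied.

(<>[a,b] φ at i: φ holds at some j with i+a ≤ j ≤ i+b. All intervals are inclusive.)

3

Evaluate at each i in [0,3]:
  i=0: ✓ (witness j=0)
  i=1: ✓ (witness j=2)
  i=2: ✓ (witness j=2)
  i=3: ✗ (none in [3,6])
Positions where it holds: {0, 1, 2} → 3.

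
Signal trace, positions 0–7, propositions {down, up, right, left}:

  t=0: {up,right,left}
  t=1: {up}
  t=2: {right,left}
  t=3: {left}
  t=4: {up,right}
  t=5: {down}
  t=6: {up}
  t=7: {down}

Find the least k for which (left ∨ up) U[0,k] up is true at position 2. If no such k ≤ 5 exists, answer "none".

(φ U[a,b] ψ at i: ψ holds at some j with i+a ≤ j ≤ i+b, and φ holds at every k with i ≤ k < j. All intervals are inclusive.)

Need earliest j ≥ 2 with up, and (left ∨ up) at every k in [2,j-1].
  j=2: rhs fails.
  j=3: rhs fails.
  j=4: rhs holds; lhs holds on [2,3]. k = 2.

2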